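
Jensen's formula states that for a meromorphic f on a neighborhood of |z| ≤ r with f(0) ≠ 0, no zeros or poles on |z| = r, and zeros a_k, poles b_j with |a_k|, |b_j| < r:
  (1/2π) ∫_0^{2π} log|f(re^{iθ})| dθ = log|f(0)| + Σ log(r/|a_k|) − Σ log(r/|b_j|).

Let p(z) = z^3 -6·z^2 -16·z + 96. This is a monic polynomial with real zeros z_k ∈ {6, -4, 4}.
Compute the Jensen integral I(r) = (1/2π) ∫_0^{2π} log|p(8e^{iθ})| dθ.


Zeros: -4, 4, 6; r = 8.
Inside |z| < r: -4, 4, 6. Outside (|z| ≥ r): ∅.
p(0) = 96, so log|p(0)| = log(96) = 4.5643.
Apply Jensen: I(r) = log|p(0)| + Σ_k log(r/|z_k|), summed over zeros inside |z| < r.
  log(r/|z_k|) for z_k = 6: log(8/6) = 0.2877
  log(r/|z_k|) for z_k = -4: log(8/4) = 0.6931
  log(r/|z_k|) for z_k = 4: log(8/4) = 0.6931
Sum over inside zeros: 1.6740.
I(r) = log|p(0)| + (inside sum) = 4.5643 + 1.6740 = 6.2383.
Closed form (all zeros inside, monic): I(r) = n·log(r) = 3·log(8) = 6.2383. ✓

I(r) ≈ 6.2383.


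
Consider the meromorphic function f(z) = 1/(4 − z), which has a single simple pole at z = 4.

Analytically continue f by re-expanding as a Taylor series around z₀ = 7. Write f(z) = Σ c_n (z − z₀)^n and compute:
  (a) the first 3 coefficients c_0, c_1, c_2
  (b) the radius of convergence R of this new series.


Let w = z − z₀, so z = z₀ + w.
Then 4 − z = 4 − (z₀ + w) = (4 − z₀) − w = -3 − w.
f(z) = 1/(-3 − w) = (1/(-3)) · 1/(1 − w/(-3)) = Σ_{n≥0} w^n / (-3)^(n+1).
So c_n = 1/(-3)^(n+1):
  c_0 = 1/(-3)^1 = -1/3.
  c_1 = 1/(-3)^2 = 1/9.
  c_2 = 1/(-3)^3 = -1/27.
The series is valid for |w/d| < 1, i.e. |z − z₀| < |d|.
Radius of convergence: R = |4 − z₀| = |-3| = 3 (distance from z₀ to the singularity z = 4).

c_0 = -1/3, c_1 = 1/9, c_2 = -1/27; R = 3.


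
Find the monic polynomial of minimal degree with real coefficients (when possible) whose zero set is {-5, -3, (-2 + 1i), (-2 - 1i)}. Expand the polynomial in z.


The polynomial is p(z) = ∏_{α ∈ S} (z − α), where S = {-5, -3, (-2 + 1i), (-2 - 1i)}.
Expanding the product yields: p(z) = z^4 + 12·z^3 + 52·z^2 + 100·z + 75.
Note conjugate pairs combine to real quadratics: (z − (-2+1i))(z − (-2−1i)) = z² + 4z + 5.
The resulting polynomial has degree 4 and real coefficients as required.

p(z) = z^4 + 12·z^3 + 52·z^2 + 100·z + 75.


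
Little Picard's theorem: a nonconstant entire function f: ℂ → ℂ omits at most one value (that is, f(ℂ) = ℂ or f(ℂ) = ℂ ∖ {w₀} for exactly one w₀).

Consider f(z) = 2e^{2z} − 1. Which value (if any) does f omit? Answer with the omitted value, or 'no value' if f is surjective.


Little Picard bounds the complement of f(ℂ) to at most one point.
e^{2z} is never zero on ℂ, so 2·e^{2z} takes every value in ℂ ∖ {0}. Adding -1 shifts the range to ℂ ∖ {-1}. Thus f omits exactly the value -1.

Omitted value: -1.


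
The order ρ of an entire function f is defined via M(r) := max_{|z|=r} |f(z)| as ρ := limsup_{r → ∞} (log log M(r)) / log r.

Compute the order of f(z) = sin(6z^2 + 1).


Write sin(w) = (e^{iw} ± e^{−iw})/(2 or 2i), so |sin(w)| ≤ e^{|w|}. With w = 6z^2 + 1, |w| ≤ 6r^2 + 1 on |z|=r, giving M(r) ≤ e^{6r^2 + 1} and ρ ≤ 2. For the lower bound, choose z on |z|=r with 6z^2 purely imaginary of modulus 6r^2; then |sin(6z^2 + 1)| grows like e^{6r^2}/2, so ρ ≥ 2. Hence ρ = 2.
Therefore ρ = 2.

Order ρ = 2.


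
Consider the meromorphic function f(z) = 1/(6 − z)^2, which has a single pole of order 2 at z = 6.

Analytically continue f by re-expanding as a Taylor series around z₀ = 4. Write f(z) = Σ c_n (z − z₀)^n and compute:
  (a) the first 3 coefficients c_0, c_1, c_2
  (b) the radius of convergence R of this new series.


Let w = z − z₀, so z = z₀ + w.
Then 6 − z = 6 − (z₀ + w) = (6 − z₀) − w = 2 − w.
f(z) = 1/(2 − w)^2 = (1/(2)^2) · (1 − w/(2))^{−2}.
By the binomial series (1−u)^{−2} = Σ_{n≥0} C(n+1, 1) u^n for |u|<1, with u = w/(2):
  c_n = C(n+1, 1) / (2)^(n+2).
  c_0 = 1/(2)^2 = 1/4.
  c_1 = 2/(2)^3 = 1/4.
  c_2 = 3/(2)^4 = 3/16.
The series is valid for |w/d| < 1, i.e. |z − z₀| < |d|.
Radius of convergence: R = |6 − z₀| = |2| = 2 (distance from z₀ to the singularity z = 6).

c_0 = 1/4, c_1 = 1/4, c_2 = 3/16; R = 2.


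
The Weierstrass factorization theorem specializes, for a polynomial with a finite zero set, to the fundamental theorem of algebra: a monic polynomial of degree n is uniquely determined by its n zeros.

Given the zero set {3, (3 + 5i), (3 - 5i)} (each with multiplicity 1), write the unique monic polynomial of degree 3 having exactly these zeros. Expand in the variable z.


The polynomial is p(z) = ∏_{α ∈ S} (z − α), where S = {3, (3 + 5i), (3 - 5i)}.
Expanding the product yields: p(z) = z^3 -9·z^2 + 52·z -102.
Note conjugate pairs combine to real quadratics: (z − (3+5i))(z − (3−5i)) = z² − 6z + 34.
The resulting polynomial has degree 3 and real coefficients as required.

p(z) = z^3 -9·z^2 + 52·z -102.


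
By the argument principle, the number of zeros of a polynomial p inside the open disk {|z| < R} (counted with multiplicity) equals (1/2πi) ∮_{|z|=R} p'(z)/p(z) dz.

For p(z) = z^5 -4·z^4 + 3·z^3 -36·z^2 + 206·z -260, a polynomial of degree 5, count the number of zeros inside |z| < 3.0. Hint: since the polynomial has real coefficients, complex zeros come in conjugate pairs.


The zeros of p are: (3 + 1i), (3 - 1i), (-2 + 3i), (-2 - 3i), 2.
Their magnitudes are: 3.162, 3.162, 3.606, 3.606, 2.
Zeros with |z| < R = 3.0: 2.
Count = 1.
By the argument principle, (1/2πi) ∮_{|z|=R} p'(z)/p(z) dz equals exactly this count.

Number of zeros inside |z| < 3.0: 1.


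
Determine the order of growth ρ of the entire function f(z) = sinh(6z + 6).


sinh(w) is a linear combination of e^{iw} and e^{−iw} (or e^w, e^{−w} in the hyperbolic case), so |sinh(w)| ≤ e^{|w|}. With w = 6z + 6, |w| ≤ 6|z| + 6 = 6r + 6 on |z| = r, giving M(r) ≤ e^{6r + 6}, so ρ ≤ 1. On a suitable ray (z = it for sin/cos; z = t for sinh/cosh, t real → ∞), |sinh(6z + 6)| grows like e^{6|t|}/2, so ρ ≥ 1. Hence ρ = 1.
Therefore ρ = 1.

Order ρ = 1.


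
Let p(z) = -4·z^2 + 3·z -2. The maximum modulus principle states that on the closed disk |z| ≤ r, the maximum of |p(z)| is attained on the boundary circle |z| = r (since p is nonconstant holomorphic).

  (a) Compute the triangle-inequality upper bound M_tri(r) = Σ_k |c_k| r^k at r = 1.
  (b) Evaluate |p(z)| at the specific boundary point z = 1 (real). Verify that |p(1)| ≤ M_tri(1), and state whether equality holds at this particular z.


Coefficients: c_0 = -2, c_1 = 3, c_2 = -4. Radius r = 1.
Part (a). Triangle bound: M_tri(r) = Σ_k |c_k| r^k
  = |-2|·1^0 + |3|·1^1 + |-4|·1^2
  = 2 + 3 + 4 = 9.
This bounds M(r) := max_{|z|=r} |p(z)| from above; equality holds iff all terms c_k z^k can be made to align in phase at a single z on |z|=r.
Part (b). At z = 1 (real, on the circle |z| = r):
  p(1) = (-2)·1^0 + (3)·1^1 + (-4)·1^2 = -3.
  |p(1)| = 3.
Check: |p(1)| = 3 ≤ 9 = M_tri(1). ✓ Equality does not hold at z = 1 (the coefficients have mixed signs, so the terms do not all align in phase there).

M_tri(1) = 9; |p(1)| = 3; equality at z=1: no.


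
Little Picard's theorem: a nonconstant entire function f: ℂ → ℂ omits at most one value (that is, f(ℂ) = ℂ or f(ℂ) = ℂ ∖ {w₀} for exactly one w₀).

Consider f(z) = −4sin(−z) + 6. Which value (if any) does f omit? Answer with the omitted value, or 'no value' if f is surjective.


Little Picard bounds the complement of f(ℂ) to at most one point.
sin is entire and surjective onto ℂ: for every w ∈ ℂ, sin(ζ) = w has a solution ζ ∈ ℂ (e.g., via the complex inverse arcsin). With ζ = −z this gives z = ζ/(-1). Then -4·sin(−z) takes every value in -4·ℂ = ℂ, and adding 6 is a bijection of ℂ. So f is surjective and omits no value. (Note: only on the real line is sin bounded by [−1, 1].)

Omitted value: no value.


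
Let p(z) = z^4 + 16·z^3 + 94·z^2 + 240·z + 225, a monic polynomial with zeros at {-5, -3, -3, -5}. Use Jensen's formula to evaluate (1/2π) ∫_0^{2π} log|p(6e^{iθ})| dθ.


Zeros: -5, -5, -3, -3; r = 6.
Inside |z| < r: -5, -5, -3, -3. Outside (|z| ≥ r): ∅.
p(0) = 225, so log|p(0)| = log(225) = 5.4161.
Apply Jensen: I(r) = log|p(0)| + Σ_k log(r/|z_k|), summed over zeros inside |z| < r.
  log(r/|z_k|) for z_k = -5: log(6/5) = 0.1823
  log(r/|z_k|) for z_k = -3: log(6/3) = 0.6931
  log(r/|z_k|) for z_k = -3: log(6/3) = 0.6931
  log(r/|z_k|) for z_k = -5: log(6/5) = 0.1823
Sum over inside zeros: 1.7509.
I(r) = log|p(0)| + (inside sum) = 5.4161 + 1.7509 = 7.1670.
Closed form (all zeros inside, monic): I(r) = n·log(r) = 4·log(6) = 7.1670. ✓

I(r) ≈ 7.1670.


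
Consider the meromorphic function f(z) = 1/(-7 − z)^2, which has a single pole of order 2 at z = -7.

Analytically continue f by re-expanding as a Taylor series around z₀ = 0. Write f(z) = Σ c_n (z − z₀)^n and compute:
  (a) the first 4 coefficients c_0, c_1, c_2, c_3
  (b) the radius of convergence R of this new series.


Let w = z − z₀, so z = z₀ + w.
Then -7 − z = -7 − (z₀ + w) = (-7 − z₀) − w = -7 − w.
f(z) = 1/(-7 − w)^2 = (1/(-7)^2) · (1 − w/(-7))^{−2}.
By the binomial series (1−u)^{−2} = Σ_{n≥0} C(n+1, 1) u^n for |u|<1, with u = w/(-7):
  c_n = C(n+1, 1) / (-7)^(n+2).
  c_0 = 1/(-7)^2 = 1/49.
  c_1 = 2/(-7)^3 = -2/343.
  c_2 = 3/(-7)^4 = 3/2401.
  c_3 = 4/(-7)^5 = -4/16807.
The series is valid for |w/d| < 1, i.e. |z − z₀| < |d|.
Radius of convergence: R = |-7 − z₀| = |-7| = 7 (distance from z₀ to the singularity z = -7).

c_0 = 1/49, c_1 = -2/343, c_2 = 3/2401, c_3 = -4/16807; R = 7.


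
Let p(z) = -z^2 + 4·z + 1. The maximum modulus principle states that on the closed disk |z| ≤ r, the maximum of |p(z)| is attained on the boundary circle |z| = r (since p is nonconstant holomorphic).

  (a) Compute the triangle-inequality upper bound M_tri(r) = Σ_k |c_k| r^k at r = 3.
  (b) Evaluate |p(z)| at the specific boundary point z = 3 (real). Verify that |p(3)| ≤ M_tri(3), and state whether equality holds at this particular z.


Coefficients: c_0 = 1, c_1 = 4, c_2 = -1. Radius r = 3.
Part (a). Triangle bound: M_tri(r) = Σ_k |c_k| r^k
  = |1|·3^0 + |4|·3^1 + |-1|·3^2
  = 1 + 12 + 9 = 22.
This bounds M(r) := max_{|z|=r} |p(z)| from above; equality holds iff all terms c_k z^k can be made to align in phase at a single z on |z|=r.
Part (b). At z = 3 (real, on the circle |z| = r):
  p(3) = (1)·3^0 + (4)·3^1 + (-1)·3^2 = 4.
  |p(3)| = 4.
Check: |p(3)| = 4 ≤ 22 = M_tri(3). ✓ Equality does not hold at z = 3 (the coefficients have mixed signs, so the terms do not all align in phase there).

M_tri(3) = 22; |p(3)| = 4; equality at z=3: no.


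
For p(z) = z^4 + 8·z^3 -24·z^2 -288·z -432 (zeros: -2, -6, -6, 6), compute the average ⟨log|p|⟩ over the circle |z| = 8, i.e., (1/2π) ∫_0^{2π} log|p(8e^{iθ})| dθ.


Zeros: -6, -6, -2, 6; r = 8.
Inside |z| < r: -6, -6, -2, 6. Outside (|z| ≥ r): ∅.
p(0) = -432, so log|p(0)| = log(432) = 6.0684.
Apply Jensen: I(r) = log|p(0)| + Σ_k log(r/|z_k|), summed over zeros inside |z| < r.
  log(r/|z_k|) for z_k = -2: log(8/2) = 1.3863
  log(r/|z_k|) for z_k = -6: log(8/6) = 0.2877
  log(r/|z_k|) for z_k = -6: log(8/6) = 0.2877
  log(r/|z_k|) for z_k = 6: log(8/6) = 0.2877
Sum over inside zeros: 2.2493.
I(r) = log|p(0)| + (inside sum) = 6.0684 + 2.2493 = 8.3178.
Closed form (all zeros inside, monic): I(r) = n·log(r) = 4·log(8) = 8.3178. ✓

I(r) ≈ 8.3178.


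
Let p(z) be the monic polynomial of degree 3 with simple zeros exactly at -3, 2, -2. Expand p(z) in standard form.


The polynomial is p(z) = ∏_{α ∈ S} (z − α), where S = {-3, 2, -2}.
Expanding the product yields: p(z) = z^3 + 3·z^2 -4·z -12.
The resulting polynomial has degree 3 and real coefficients as required.

p(z) = z^3 + 3·z^2 -4·z -12.


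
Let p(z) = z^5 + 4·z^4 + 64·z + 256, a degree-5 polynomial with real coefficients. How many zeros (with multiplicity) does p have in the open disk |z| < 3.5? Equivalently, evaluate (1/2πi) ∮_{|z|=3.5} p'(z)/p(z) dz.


The zeros of p are: (2 + 2i), (2 - 2i), -4, (-2 + 2i), (-2 - 2i).
Their magnitudes are: 2.828, 2.828, 4, 2.828, 2.828.
Zeros with |z| < R = 3.5: (2 + 2i), (2 - 2i), (-2 + 2i), (-2 - 2i).
Count = 4.
By the argument principle, (1/2πi) ∮_{|z|=R} p'(z)/p(z) dz equals exactly this count.

Number of zeros inside |z| < 3.5: 4.


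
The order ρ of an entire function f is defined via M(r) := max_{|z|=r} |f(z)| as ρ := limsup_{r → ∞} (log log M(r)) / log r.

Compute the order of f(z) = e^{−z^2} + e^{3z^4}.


Each summand is entire of order 2 and 4 respectively (as in the single-exponential case). The order of a sum is at most the max of the orders, so ρ ≤ 4. For the lower bound: on |z|=r choose arg z so that 3z^4 is real positive; then |e^{3z^4}| = e^{3r^4} while |e^{-1z^2}| ≤ e^{1r^2} = o(e^{3r^4}). So |f| ≥ e^{3r^4}(1 − o(1)) and ρ ≥ 4. Hence ρ = max(2, 4) = 4.
Therefore ρ = 4.

Order ρ = 4.


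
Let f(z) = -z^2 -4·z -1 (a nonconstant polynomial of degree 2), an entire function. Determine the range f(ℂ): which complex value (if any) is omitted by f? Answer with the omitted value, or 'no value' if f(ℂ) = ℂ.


Little Picard bounds the complement of f(ℂ) to at most one point.
For every w ∈ ℂ, the equation p(z) − w = 0 is a nonconstant polynomial in z and hence has at least one root by the fundamental theorem of algebra. So p is surjective onto ℂ, omitting no value.

Omitted value: no value.


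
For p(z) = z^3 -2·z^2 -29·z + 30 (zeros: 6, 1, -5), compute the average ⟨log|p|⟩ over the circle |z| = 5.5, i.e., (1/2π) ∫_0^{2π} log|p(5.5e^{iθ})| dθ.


Zeros: -5, 1, 6; r = 5.5.
Inside |z| < r: -5, 1. Outside (|z| ≥ r): 6.
p(0) = 30, so log|p(0)| = log(30) = 3.4012.
Apply Jensen: I(r) = log|p(0)| + Σ_k log(r/|z_k|), summed over zeros inside |z| < r.
  log(r/|z_k|) for z_k = 1: log(5.5/1) = 1.7047
  log(r/|z_k|) for z_k = -5: log(5.5/5) = 0.0953
  Outside zeros (6) contribute nothing to the Jensen sum.
Sum over inside zeros: 1.8001.
I(r) = log|p(0)| + (inside sum) = 3.4012 + 1.8001 = 5.2013.
Note: since some zeros are outside |z| ≤ r, the simplified n·log(r) form does NOT apply — only the inside zeros contribute.

I(r) ≈ 5.2013.


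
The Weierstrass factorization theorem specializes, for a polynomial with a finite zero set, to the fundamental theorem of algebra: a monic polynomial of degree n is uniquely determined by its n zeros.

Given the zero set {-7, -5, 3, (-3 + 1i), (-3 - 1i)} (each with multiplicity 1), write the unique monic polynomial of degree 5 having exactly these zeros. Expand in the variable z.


The polynomial is p(z) = ∏_{α ∈ S} (z − α), where S = {-7, -5, 3, (-3 + 1i), (-3 - 1i)}.
Expanding the product yields: p(z) = z^5 + 15·z^4 + 63·z^3 -21·z^2 -640·z -1050.
Note conjugate pairs combine to real quadratics: (z − (-3+1i))(z − (-3−1i)) = z² + 6z + 10.
The resulting polynomial has degree 5 and real coefficients as required.

p(z) = z^5 + 15·z^4 + 63·z^3 -21·z^2 -640·z -1050.


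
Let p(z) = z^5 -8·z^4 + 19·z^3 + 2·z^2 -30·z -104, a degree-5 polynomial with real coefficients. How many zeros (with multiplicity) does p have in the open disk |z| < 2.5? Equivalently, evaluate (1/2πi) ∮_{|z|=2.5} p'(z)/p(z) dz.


The zeros of p are: (-1 + 1i), (-1 - 1i), 4, (3 + 2i), (3 - 2i).
Their magnitudes are: 1.414, 1.414, 4, 3.606, 3.606.
Zeros with |z| < R = 2.5: (-1 + 1i), (-1 - 1i).
Count = 2.
By the argument principle, (1/2πi) ∮_{|z|=R} p'(z)/p(z) dz equals exactly this count.

Number of zeros inside |z| < 2.5: 2.


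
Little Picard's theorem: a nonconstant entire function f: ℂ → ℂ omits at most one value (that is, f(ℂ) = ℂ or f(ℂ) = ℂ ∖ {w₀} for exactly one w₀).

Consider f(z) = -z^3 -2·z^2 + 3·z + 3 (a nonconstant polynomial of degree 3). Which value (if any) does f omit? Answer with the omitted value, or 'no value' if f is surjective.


Little Picard bounds the complement of f(ℂ) to at most one point.
For every w ∈ ℂ, the equation p(z) − w = 0 is a nonconstant polynomial in z and hence has at least one root by the fundamental theorem of algebra. So p is surjective onto ℂ, omitting no value.

Omitted value: no value.


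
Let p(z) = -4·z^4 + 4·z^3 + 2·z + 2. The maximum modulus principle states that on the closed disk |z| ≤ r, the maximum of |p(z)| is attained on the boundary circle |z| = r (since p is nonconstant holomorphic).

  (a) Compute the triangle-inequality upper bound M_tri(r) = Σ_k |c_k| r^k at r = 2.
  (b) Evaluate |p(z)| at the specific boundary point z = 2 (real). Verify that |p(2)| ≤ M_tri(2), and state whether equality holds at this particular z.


Coefficients: c_0 = 2, c_1 = 2, c_2 = 0, c_3 = 4, c_4 = -4. Radius r = 2.
Part (a). Triangle bound: M_tri(r) = Σ_k |c_k| r^k
  = |2|·2^0 + |2|·2^1 + |0|·2^2 + |4|·2^3 + |-4|·2^4
  = 2 + 4 + 0 + 32 + 64 = 102.
This bounds M(r) := max_{|z|=r} |p(z)| from above; equality holds iff all terms c_k z^k can be made to align in phase at a single z on |z|=r.
Part (b). At z = 2 (real, on the circle |z| = r):
  p(2) = (2)·2^0 + (2)·2^1 + (0)·2^2 + (4)·2^3 + (-4)·2^4 = -26.
  |p(2)| = 26.
Check: |p(2)| = 26 ≤ 102 = M_tri(2). ✓ Equality does not hold at z = 2 (the coefficients have mixed signs, so the terms do not all align in phase there).

M_tri(2) = 102; |p(2)| = 26; equality at z=2: no.


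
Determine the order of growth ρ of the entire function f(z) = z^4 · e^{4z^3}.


M(r) = max_{|z|=r} |1|·|z|^4·|e^{4z^3}| = 1·r^4 · e^{4r^3} (the factors attain their maxima compatibly on |z|=r). Then log M(r) = log 1 + 4·log r + 4r^3, dominated by the last term, so log log M(r) ~ 3·log r. The polynomial factor 1z^4 contributes only a log r term and does not affect the order. ρ = 3.
Therefore ρ = 3.

Order ρ = 3.


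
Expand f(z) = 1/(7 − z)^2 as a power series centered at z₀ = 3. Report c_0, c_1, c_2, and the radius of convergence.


Let w = z − z₀, so z = z₀ + w.
Then 7 − z = 7 − (z₀ + w) = (7 − z₀) − w = 4 − w.
f(z) = 1/(4 − w)^2 = (1/(4)^2) · (1 − w/(4))^{−2}.
By the binomial series (1−u)^{−2} = Σ_{n≥0} C(n+1, 1) u^n for |u|<1, with u = w/(4):
  c_n = C(n+1, 1) / (4)^(n+2).
  c_0 = 1/(4)^2 = 1/16.
  c_1 = 2/(4)^3 = 1/32.
  c_2 = 3/(4)^4 = 3/256.
The series is valid for |w/d| < 1, i.e. |z − z₀| < |d|.
Radius of convergence: R = |7 − z₀| = |4| = 4 (distance from z₀ to the singularity z = 7).

c_0 = 1/16, c_1 = 1/32, c_2 = 3/256; R = 4.


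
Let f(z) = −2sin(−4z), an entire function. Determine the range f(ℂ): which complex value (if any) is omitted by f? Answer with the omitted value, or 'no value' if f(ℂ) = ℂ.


Little Picard bounds the complement of f(ℂ) to at most one point.
sin is entire and surjective onto ℂ: for every w ∈ ℂ, sin(ζ) = w has a solution ζ ∈ ℂ (e.g., via the complex inverse arcsin). With ζ = −4z this gives z = ζ/(-4). Then -2·sin(−4z) takes every value in -2·ℂ = ℂ, and adding 0 is a bijection of ℂ. So f is surjective and omits no value. (Note: only on the real line is sin bounded by [−1, 1].)

Omitted value: no value.


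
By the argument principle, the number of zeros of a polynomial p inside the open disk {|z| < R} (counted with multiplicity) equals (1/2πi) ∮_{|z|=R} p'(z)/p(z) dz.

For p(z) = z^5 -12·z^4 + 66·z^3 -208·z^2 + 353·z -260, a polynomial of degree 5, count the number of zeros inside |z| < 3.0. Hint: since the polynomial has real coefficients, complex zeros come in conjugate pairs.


The zeros of p are: (2 + 1i), (2 - 1i), (2 + 3i), (2 - 3i), 4.
Their magnitudes are: 2.236, 2.236, 3.606, 3.606, 4.
Zeros with |z| < R = 3.0: (2 + 1i), (2 - 1i).
Count = 2.
By the argument principle, (1/2πi) ∮_{|z|=R} p'(z)/p(z) dz equals exactly this count.

Number of zeros inside |z| < 3.0: 2.


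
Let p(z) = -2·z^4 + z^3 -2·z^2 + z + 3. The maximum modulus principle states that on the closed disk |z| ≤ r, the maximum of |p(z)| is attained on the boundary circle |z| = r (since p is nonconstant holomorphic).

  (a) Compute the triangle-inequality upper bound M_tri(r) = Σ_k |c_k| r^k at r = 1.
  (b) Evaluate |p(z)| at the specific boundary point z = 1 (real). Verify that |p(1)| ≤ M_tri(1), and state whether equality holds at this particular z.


Coefficients: c_0 = 3, c_1 = 1, c_2 = -2, c_3 = 1, c_4 = -2. Radius r = 1.
Part (a). Triangle bound: M_tri(r) = Σ_k |c_k| r^k
  = |3|·1^0 + |1|·1^1 + |-2|·1^2 + |1|·1^3 + |-2|·1^4
  = 3 + 1 + 2 + 1 + 2 = 9.
This bounds M(r) := max_{|z|=r} |p(z)| from above; equality holds iff all terms c_k z^k can be made to align in phase at a single z on |z|=r.
Part (b). At z = 1 (real, on the circle |z| = r):
  p(1) = (3)·1^0 + (1)·1^1 + (-2)·1^2 + (1)·1^3 + (-2)·1^4 = 1.
  |p(1)| = 1.
Check: |p(1)| = 1 ≤ 9 = M_tri(1). ✓ Equality does not hold at z = 1 (the coefficients have mixed signs, so the terms do not all align in phase there).

M_tri(1) = 9; |p(1)| = 1; equality at z=1: no.


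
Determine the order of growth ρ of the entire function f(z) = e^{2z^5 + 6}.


|e^{2z^5 + 6}| = e^{Re(2·z^5) + 6} ≤ e^{2|z|^5 + 6} = e^{2r^5 + 6} on |z| = r, so ρ ≤ 5. Choosing z on |z|=r so that 2·z^5 is real positive (always possible by picking arg z appropriately) gives |f(z)| = e^{2r^5 + 6}, matching the bound. The additive constant 6 does not affect log log M(r) ~ 5·log r. Hence ρ = 5.
Therefore ρ = 5.

Order ρ = 5.


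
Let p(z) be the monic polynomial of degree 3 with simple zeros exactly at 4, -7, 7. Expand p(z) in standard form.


The polynomial is p(z) = ∏_{α ∈ S} (z − α), where S = {4, -7, 7}.
Expanding the product yields: p(z) = z^3 -4·z^2 -49·z + 196.
The resulting polynomial has degree 3 and real coefficients as required.

p(z) = z^3 -4·z^2 -49·z + 196.


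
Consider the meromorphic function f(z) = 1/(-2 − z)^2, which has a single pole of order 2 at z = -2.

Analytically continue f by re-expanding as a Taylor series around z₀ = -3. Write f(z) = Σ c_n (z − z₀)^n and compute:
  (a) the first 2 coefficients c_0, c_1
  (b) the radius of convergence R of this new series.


Let w = z − z₀, so z = z₀ + w.
Then -2 − z = -2 − (z₀ + w) = (-2 − z₀) − w = 1 − w.
f(z) = 1/(1 − w)^2 = (1/(1)^2) · (1 − w/(1))^{−2}.
By the binomial series (1−u)^{−2} = Σ_{n≥0} C(n+1, 1) u^n for |u|<1, with u = w/(1):
  c_n = C(n+1, 1) / (1)^(n+2).
  c_0 = 1/(1)^2 = 1.
  c_1 = 2/(1)^3 = 2.
The series is valid for |w/d| < 1, i.e. |z − z₀| < |d|.
Radius of convergence: R = |-2 − z₀| = |1| = 1 (distance from z₀ to the singularity z = -2).

c_0 = 1, c_1 = 2; R = 1.


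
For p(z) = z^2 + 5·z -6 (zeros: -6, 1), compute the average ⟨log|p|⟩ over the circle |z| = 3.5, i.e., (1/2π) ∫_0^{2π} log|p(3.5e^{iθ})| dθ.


Zeros: -6, 1; r = 3.5.
Inside |z| < r: 1. Outside (|z| ≥ r): -6.
p(0) = -6, so log|p(0)| = log(6) = 1.7918.
Apply Jensen: I(r) = log|p(0)| + Σ_k log(r/|z_k|), summed over zeros inside |z| < r.
  log(r/|z_k|) for z_k = 1: log(3.5/1) = 1.2528
  Outside zeros (-6) contribute nothing to the Jensen sum.
Sum over inside zeros: 1.2528.
I(r) = log|p(0)| + (inside sum) = 1.7918 + 1.2528 = 3.0445.
Note: since some zeros are outside |z| ≤ r, the simplified n·log(r) form does NOT apply — only the inside zeros contribute.

I(r) ≈ 3.0445.


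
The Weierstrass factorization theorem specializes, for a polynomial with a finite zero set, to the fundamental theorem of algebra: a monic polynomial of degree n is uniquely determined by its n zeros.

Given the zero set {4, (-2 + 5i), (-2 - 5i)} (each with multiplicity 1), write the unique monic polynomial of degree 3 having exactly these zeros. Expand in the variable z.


The polynomial is p(z) = ∏_{α ∈ S} (z − α), where S = {4, (-2 + 5i), (-2 - 5i)}.
Expanding the product yields: p(z) = z^3 + 13·z -116.
Note conjugate pairs combine to real quadratics: (z − (-2+5i))(z − (-2−5i)) = z² + 4z + 29.
The resulting polynomial has degree 3 and real coefficients as required.

p(z) = z^3 + 13·z -116.


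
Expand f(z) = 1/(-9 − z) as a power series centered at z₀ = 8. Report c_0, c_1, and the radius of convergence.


Let w = z − z₀, so z = z₀ + w.
Then -9 − z = -9 − (z₀ + w) = (-9 − z₀) − w = -17 − w.
f(z) = 1/(-17 − w) = (1/(-17)) · 1/(1 − w/(-17)) = Σ_{n≥0} w^n / (-17)^(n+1).
So c_n = 1/(-17)^(n+1):
  c_0 = 1/(-17)^1 = -1/17.
  c_1 = 1/(-17)^2 = 1/289.
The series is valid for |w/d| < 1, i.e. |z − z₀| < |d|.
Radius of convergence: R = |-9 − z₀| = |-17| = 17 (distance from z₀ to the singularity z = -9).

c_0 = -1/17, c_1 = 1/289; R = 17.


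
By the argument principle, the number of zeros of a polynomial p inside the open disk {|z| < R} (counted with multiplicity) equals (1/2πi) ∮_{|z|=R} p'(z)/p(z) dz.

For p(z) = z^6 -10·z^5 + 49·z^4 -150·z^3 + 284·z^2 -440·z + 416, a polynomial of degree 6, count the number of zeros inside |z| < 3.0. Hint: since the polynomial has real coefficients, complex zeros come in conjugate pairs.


The zeros of p are: 2, (2 + 3i), (2 - 3i), (0 + 2i), (0 - 2i), 4.
Their magnitudes are: 2, 3.606, 3.606, 2, 2, 4.
Zeros with |z| < R = 3.0: 2, (0 + 2i), (0 - 2i).
Count = 3.
By the argument principle, (1/2πi) ∮_{|z|=R} p'(z)/p(z) dz equals exactly this count.

Number of zeros inside |z| < 3.0: 3.


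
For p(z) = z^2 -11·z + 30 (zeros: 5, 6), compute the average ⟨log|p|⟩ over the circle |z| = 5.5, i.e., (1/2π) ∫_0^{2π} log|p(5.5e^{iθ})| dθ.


Zeros: 5, 6; r = 5.5.
Inside |z| < r: 5. Outside (|z| ≥ r): 6.
p(0) = 30, so log|p(0)| = log(30) = 3.4012.
Apply Jensen: I(r) = log|p(0)| + Σ_k log(r/|z_k|), summed over zeros inside |z| < r.
  log(r/|z_k|) for z_k = 5: log(5.5/5) = 0.0953
  Outside zeros (6) contribute nothing to the Jensen sum.
Sum over inside zeros: 0.0953.
I(r) = log|p(0)| + (inside sum) = 3.4012 + 0.0953 = 3.4965.
Note: since some zeros are outside |z| ≤ r, the simplified n·log(r) form does NOT apply — only the inside zeros contribute.

I(r) ≈ 3.4965.


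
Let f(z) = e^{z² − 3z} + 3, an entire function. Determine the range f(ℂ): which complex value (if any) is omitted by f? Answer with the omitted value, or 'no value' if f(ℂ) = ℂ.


Little Picard bounds the complement of f(ℂ) to at most one point.
The exponent g(z) = z² − 3z is a nonconstant polynomial, hence surjective onto ℂ. So e^{g(z)} takes every value in {e^w : w ∈ ℂ} = ℂ ∖ {0}. Adding 3 shifts the range to ℂ ∖ {3}. f omits exactly 3.

Omitted value: 3.


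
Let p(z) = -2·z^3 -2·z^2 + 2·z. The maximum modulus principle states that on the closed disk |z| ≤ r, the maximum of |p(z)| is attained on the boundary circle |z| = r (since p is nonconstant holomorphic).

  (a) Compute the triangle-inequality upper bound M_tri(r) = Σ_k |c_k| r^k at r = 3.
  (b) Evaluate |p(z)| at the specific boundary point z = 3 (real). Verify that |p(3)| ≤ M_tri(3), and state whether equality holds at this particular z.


Coefficients: c_0 = 0, c_1 = 2, c_2 = -2, c_3 = -2. Radius r = 3.
Part (a). Triangle bound: M_tri(r) = Σ_k |c_k| r^k
  = |0|·3^0 + |2|·3^1 + |-2|·3^2 + |-2|·3^3
  = 0 + 6 + 18 + 54 = 78.
This bounds M(r) := max_{|z|=r} |p(z)| from above; equality holds iff all terms c_k z^k can be made to align in phase at a single z on |z|=r.
Part (b). At z = 3 (real, on the circle |z| = r):
  p(3) = (0)·3^0 + (2)·3^1 + (-2)·3^2 + (-2)·3^3 = -66.
  |p(3)| = 66.
Check: |p(3)| = 66 ≤ 78 = M_tri(3). ✓ Equality does not hold at z = 3 (the coefficients have mixed signs, so the terms do not all align in phase there).

M_tri(3) = 78; |p(3)| = 66; equality at z=3: no.


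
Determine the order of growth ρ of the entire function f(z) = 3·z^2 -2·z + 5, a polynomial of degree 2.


|f(z)| ≤ Σ|c_k|·r^k = O(r^2) as r → ∞. Polynomial growth is O(e^{r^ε}) for every ε > 0 (since r^2/e^{r^ε} → 0), so ρ ≤ ε for all ε > 0, i.e. ρ = 0. Every nonconstant polynomial has order 0.
Therefore ρ = 0.

Order ρ = 0.


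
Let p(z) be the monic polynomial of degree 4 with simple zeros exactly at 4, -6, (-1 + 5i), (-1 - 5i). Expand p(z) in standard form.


The polynomial is p(z) = ∏_{α ∈ S} (z − α), where S = {4, -6, (-1 + 5i), (-1 - 5i)}.
Expanding the product yields: p(z) = z^4 + 4·z^3 + 6·z^2 + 4·z -624.
Note conjugate pairs combine to real quadratics: (z − (-1+5i))(z − (-1−5i)) = z² + 2z + 26.
The resulting polynomial has degree 4 and real coefficients as required.

p(z) = z^4 + 4·z^3 + 6·z^2 + 4·z -624.


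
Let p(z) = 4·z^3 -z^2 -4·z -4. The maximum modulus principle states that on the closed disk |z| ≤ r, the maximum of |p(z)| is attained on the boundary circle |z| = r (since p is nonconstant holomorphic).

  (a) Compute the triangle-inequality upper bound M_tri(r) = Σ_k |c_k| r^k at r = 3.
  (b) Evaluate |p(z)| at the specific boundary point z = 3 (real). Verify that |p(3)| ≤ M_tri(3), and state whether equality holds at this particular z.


Coefficients: c_0 = -4, c_1 = -4, c_2 = -1, c_3 = 4. Radius r = 3.
Part (a). Triangle bound: M_tri(r) = Σ_k |c_k| r^k
  = |-4|·3^0 + |-4|·3^1 + |-1|·3^2 + |4|·3^3
  = 4 + 12 + 9 + 108 = 133.
This bounds M(r) := max_{|z|=r} |p(z)| from above; equality holds iff all terms c_k z^k can be made to align in phase at a single z on |z|=r.
Part (b). At z = 3 (real, on the circle |z| = r):
  p(3) = (-4)·3^0 + (-4)·3^1 + (-1)·3^2 + (4)·3^3 = 83.
  |p(3)| = 83.
Check: |p(3)| = 83 ≤ 133 = M_tri(3). ✓ Equality does not hold at z = 3 (the coefficients have mixed signs, so the terms do not all align in phase there).

M_tri(3) = 133; |p(3)| = 83; equality at z=3: no.


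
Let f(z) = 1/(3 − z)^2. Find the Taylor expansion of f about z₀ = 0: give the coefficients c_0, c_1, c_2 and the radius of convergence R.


Let w = z − z₀, so z = z₀ + w.
Then 3 − z = 3 − (z₀ + w) = (3 − z₀) − w = 3 − w.
f(z) = 1/(3 − w)^2 = (1/(3)^2) · (1 − w/(3))^{−2}.
By the binomial series (1−u)^{−2} = Σ_{n≥0} C(n+1, 1) u^n for |u|<1, with u = w/(3):
  c_n = C(n+1, 1) / (3)^(n+2).
  c_0 = 1/(3)^2 = 1/9.
  c_1 = 2/(3)^3 = 2/27.
  c_2 = 3/(3)^4 = 1/27.
The series is valid for |w/d| < 1, i.e. |z − z₀| < |d|.
Radius of convergence: R = |3 − z₀| = |3| = 3 (distance from z₀ to the singularity z = 3).

c_0 = 1/9, c_1 = 2/27, c_2 = 1/27; R = 3.


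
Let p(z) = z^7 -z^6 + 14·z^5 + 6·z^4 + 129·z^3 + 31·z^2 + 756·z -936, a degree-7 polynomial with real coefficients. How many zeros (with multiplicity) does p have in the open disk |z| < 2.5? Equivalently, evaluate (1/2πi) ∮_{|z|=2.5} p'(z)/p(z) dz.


The zeros of p are: (-2 + 2i), (-2 - 2i), (0 + 3i), (0 - 3i), 1, (2 + 3i), (2 - 3i).
Their magnitudes are: 2.828, 2.828, 3, 3, 1, 3.606, 3.606.
Zeros with |z| < R = 2.5: 1.
Count = 1.
By the argument principle, (1/2πi) ∮_{|z|=R} p'(z)/p(z) dz equals exactly this count.

Number of zeros inside |z| < 2.5: 1.


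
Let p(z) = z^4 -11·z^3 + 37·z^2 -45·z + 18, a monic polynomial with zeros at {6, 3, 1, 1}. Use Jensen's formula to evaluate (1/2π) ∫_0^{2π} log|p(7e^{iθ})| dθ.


Zeros: 1, 1, 3, 6; r = 7.
Inside |z| < r: 1, 1, 3, 6. Outside (|z| ≥ r): ∅.
p(0) = 18, so log|p(0)| = log(18) = 2.8904.
Apply Jensen: I(r) = log|p(0)| + Σ_k log(r/|z_k|), summed over zeros inside |z| < r.
  log(r/|z_k|) for z_k = 6: log(7/6) = 0.1542
  log(r/|z_k|) for z_k = 3: log(7/3) = 0.8473
  log(r/|z_k|) for z_k = 1: log(7/1) = 1.9459
  log(r/|z_k|) for z_k = 1: log(7/1) = 1.9459
Sum over inside zeros: 4.8933.
I(r) = log|p(0)| + (inside sum) = 2.8904 + 4.8933 = 7.7836.
Closed form (all zeros inside, monic): I(r) = n·log(r) = 4·log(7) = 7.7836. ✓

I(r) ≈ 7.7836.


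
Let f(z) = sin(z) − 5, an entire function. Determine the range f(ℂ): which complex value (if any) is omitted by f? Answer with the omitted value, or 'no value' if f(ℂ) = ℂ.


Little Picard bounds the complement of f(ℂ) to at most one point.
sin is entire and surjective onto ℂ: for every w ∈ ℂ, sin(ζ) = w has a solution ζ ∈ ℂ (e.g., via the complex inverse arcsin). With ζ = z this gives z = ζ/(1). Then 1·sin(z) takes every value in 1·ℂ = ℂ, and adding -5 is a bijection of ℂ. So f is surjective and omits no value. (Note: only on the real line is sin bounded by [−1, 1].)

Omitted value: no value.


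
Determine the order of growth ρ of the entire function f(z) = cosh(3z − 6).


cosh(w) is a linear combination of e^{iw} and e^{−iw} (or e^w, e^{−w} in the hyperbolic case), so |cosh(w)| ≤ e^{|w|}. With w = 3z − 6, |w| ≤ 3|z| + 6 = 3r + 6 on |z| = r, giving M(r) ≤ e^{3r + 6}, so ρ ≤ 1. On a suitable ray (z = it for sin/cos; z = t for sinh/cosh, t real → ∞), |cosh(3z − 6)| grows like e^{3|t|}/2, so ρ ≥ 1. Hence ρ = 1.
Therefore ρ = 1.

Order ρ = 1.


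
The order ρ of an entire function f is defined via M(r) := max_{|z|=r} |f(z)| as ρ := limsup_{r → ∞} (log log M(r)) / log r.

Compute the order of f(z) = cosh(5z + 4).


cosh(w) is a linear combination of e^{iw} and e^{−iw} (or e^w, e^{−w} in the hyperbolic case), so |cosh(w)| ≤ e^{|w|}. With w = 5z + 4, |w| ≤ 5|z| + 4 = 5r + 4 on |z| = r, giving M(r) ≤ e^{5r + 4}, so ρ ≤ 1. On a suitable ray (z = it for sin/cos; z = t for sinh/cosh, t real → ∞), |cosh(5z + 4)| grows like e^{5|t|}/2, so ρ ≥ 1. Hence ρ = 1.
Therefore ρ = 1.

Order ρ = 1.


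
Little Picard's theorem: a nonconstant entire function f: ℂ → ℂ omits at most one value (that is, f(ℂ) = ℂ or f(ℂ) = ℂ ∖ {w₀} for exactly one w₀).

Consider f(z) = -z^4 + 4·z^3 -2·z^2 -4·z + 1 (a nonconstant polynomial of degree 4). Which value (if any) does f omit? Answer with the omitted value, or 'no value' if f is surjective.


Little Picard bounds the complement of f(ℂ) to at most one point.
For every w ∈ ℂ, the equation p(z) − w = 0 is a nonconstant polynomial in z and hence has at least one root by the fundamental theorem of algebra. So p is surjective onto ℂ, omitting no value.

Omitted value: no value.


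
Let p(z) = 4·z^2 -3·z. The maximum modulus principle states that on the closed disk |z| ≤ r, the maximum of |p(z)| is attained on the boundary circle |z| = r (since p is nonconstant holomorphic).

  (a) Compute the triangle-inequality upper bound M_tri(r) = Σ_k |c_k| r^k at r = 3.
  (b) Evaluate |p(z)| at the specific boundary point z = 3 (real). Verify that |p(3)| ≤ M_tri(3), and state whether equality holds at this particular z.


Coefficients: c_0 = 0, c_1 = -3, c_2 = 4. Radius r = 3.
Part (a). Triangle bound: M_tri(r) = Σ_k |c_k| r^k
  = |0|·3^0 + |-3|·3^1 + |4|·3^2
  = 0 + 9 + 36 = 45.
This bounds M(r) := max_{|z|=r} |p(z)| from above; equality holds iff all terms c_k z^k can be made to align in phase at a single z on |z|=r.
Part (b). At z = 3 (real, on the circle |z| = r):
  p(3) = (0)·3^0 + (-3)·3^1 + (4)·3^2 = 27.
  |p(3)| = 27.
Check: |p(3)| = 27 ≤ 45 = M_tri(3). ✓ Equality does not hold at z = 3 (the coefficients have mixed signs, so the terms do not all align in phase there).

M_tri(3) = 45; |p(3)| = 27; equality at z=3: no.


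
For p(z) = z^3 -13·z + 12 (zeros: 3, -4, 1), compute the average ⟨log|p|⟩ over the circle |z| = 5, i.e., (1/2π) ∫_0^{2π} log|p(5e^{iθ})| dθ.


Zeros: -4, 1, 3; r = 5.
Inside |z| < r: -4, 1, 3. Outside (|z| ≥ r): ∅.
p(0) = 12, so log|p(0)| = log(12) = 2.4849.
Apply Jensen: I(r) = log|p(0)| + Σ_k log(r/|z_k|), summed over zeros inside |z| < r.
  log(r/|z_k|) for z_k = 3: log(5/3) = 0.5108
  log(r/|z_k|) for z_k = -4: log(5/4) = 0.2231
  log(r/|z_k|) for z_k = 1: log(5/1) = 1.6094
Sum over inside zeros: 2.3434.
I(r) = log|p(0)| + (inside sum) = 2.4849 + 2.3434 = 4.8283.
Closed form (all zeros inside, monic): I(r) = n·log(r) = 3·log(5) = 4.8283. ✓

I(r) ≈ 4.8283.


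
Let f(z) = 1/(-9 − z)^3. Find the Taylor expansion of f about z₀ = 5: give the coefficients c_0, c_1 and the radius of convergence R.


Let w = z − z₀, so z = z₀ + w.
Then -9 − z = -9 − (z₀ + w) = (-9 − z₀) − w = -14 − w.
f(z) = 1/(-14 − w)^3 = (1/(-14)^3) · (1 − w/(-14))^{−3}.
By the binomial series (1−u)^{−3} = Σ_{n≥0} C(n+2, 2) u^n for |u|<1, with u = w/(-14):
  c_n = C(n+2, 2) / (-14)^(n+3).
  c_0 = 1/(-14)^3 = -1/2744.
  c_1 = 3/(-14)^4 = 3/38416.
The series is valid for |w/d| < 1, i.e. |z − z₀| < |d|.
Radius of convergence: R = |-9 − z₀| = |-14| = 14 (distance from z₀ to the singularity z = -9).

c_0 = -1/2744, c_1 = 3/38416; R = 14.


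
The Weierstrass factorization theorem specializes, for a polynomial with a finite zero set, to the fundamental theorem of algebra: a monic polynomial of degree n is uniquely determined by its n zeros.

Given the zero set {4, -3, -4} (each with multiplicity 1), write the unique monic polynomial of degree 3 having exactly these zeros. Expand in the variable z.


The polynomial is p(z) = ∏_{α ∈ S} (z − α), where S = {4, -3, -4}.
Expanding the product yields: p(z) = z^3 + 3·z^2 -16·z -48.
The resulting polynomial has degree 3 and real coefficients as required.

p(z) = z^3 + 3·z^2 -16·z -48.


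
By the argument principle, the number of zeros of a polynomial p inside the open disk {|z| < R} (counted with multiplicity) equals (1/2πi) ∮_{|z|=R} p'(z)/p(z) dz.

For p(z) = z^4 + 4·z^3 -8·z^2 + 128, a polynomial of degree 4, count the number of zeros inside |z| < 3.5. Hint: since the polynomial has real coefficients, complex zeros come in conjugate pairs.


The zeros of p are: -4, -4, (2 + 2i), (2 - 2i).
Their magnitudes are: 4, 4, 2.828, 2.828.
Zeros with |z| < R = 3.5: (2 + 2i), (2 - 2i).
Count = 2.
By the argument principle, (1/2πi) ∮_{|z|=R} p'(z)/p(z) dz equals exactly this count.

Number of zeros inside |z| < 3.5: 2.


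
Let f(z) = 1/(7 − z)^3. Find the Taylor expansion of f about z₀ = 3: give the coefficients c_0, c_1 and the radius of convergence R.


Let w = z − z₀, so z = z₀ + w.
Then 7 − z = 7 − (z₀ + w) = (7 − z₀) − w = 4 − w.
f(z) = 1/(4 − w)^3 = (1/(4)^3) · (1 − w/(4))^{−3}.
By the binomial series (1−u)^{−3} = Σ_{n≥0} C(n+2, 2) u^n for |u|<1, with u = w/(4):
  c_n = C(n+2, 2) / (4)^(n+3).
  c_0 = 1/(4)^3 = 1/64.
  c_1 = 3/(4)^4 = 3/256.
The series is valid for |w/d| < 1, i.e. |z − z₀| < |d|.
Radius of convergence: R = |7 − z₀| = |4| = 4 (distance from z₀ to the singularity z = 7).

c_0 = 1/64, c_1 = 3/256; R = 4.


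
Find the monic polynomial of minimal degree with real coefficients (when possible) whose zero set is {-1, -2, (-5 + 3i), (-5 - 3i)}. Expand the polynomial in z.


The polynomial is p(z) = ∏_{α ∈ S} (z − α), where S = {-1, -2, (-5 + 3i), (-5 - 3i)}.
Expanding the product yields: p(z) = z^4 + 13·z^3 + 66·z^2 + 122·z + 68.
Note conjugate pairs combine to real quadratics: (z − (-5+3i))(z − (-5−3i)) = z² + 10z + 34.
The resulting polynomial has degree 4 and real coefficients as required.

p(z) = z^4 + 13·z^3 + 66·z^2 + 122·z + 68.


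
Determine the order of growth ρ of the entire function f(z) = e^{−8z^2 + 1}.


|e^{−8z^2 + 1}| = e^{Re(-8·z^2) + 1} ≤ e^{8|z|^2 + 1} = e^{8r^2 + 1} on |z| = r, so ρ ≤ 2. Choosing z on |z|=r so that -8·z^2 is real positive (always possible by picking arg z appropriately) gives |f(z)| = e^{8r^2 + 1}, matching the bound. The additive constant 1 does not affect log log M(r) ~ 2·log r. Hence ρ = 2.
Therefore ρ = 2.

Order ρ = 2.


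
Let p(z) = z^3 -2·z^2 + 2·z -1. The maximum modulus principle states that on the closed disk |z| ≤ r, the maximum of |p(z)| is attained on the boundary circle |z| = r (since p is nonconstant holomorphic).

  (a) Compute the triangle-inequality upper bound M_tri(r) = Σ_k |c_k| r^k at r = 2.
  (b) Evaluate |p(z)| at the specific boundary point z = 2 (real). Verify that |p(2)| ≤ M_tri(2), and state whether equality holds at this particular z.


Coefficients: c_0 = -1, c_1 = 2, c_2 = -2, c_3 = 1. Radius r = 2.
Part (a). Triangle bound: M_tri(r) = Σ_k |c_k| r^k
  = |-1|·2^0 + |2|·2^1 + |-2|·2^2 + |1|·2^3
  = 1 + 4 + 8 + 8 = 21.
This bounds M(r) := max_{|z|=r} |p(z)| from above; equality holds iff all terms c_k z^k can be made to align in phase at a single z on |z|=r.
Part (b). At z = 2 (real, on the circle |z| = r):
  p(2) = (-1)·2^0 + (2)·2^1 + (-2)·2^2 + (1)·2^3 = 3.
  |p(2)| = 3.
Check: |p(2)| = 3 ≤ 21 = M_tri(2). ✓ Equality does not hold at z = 2 (the coefficients have mixed signs, so the terms do not all align in phase there).

M_tri(2) = 21; |p(2)| = 3; equality at z=2: no.
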